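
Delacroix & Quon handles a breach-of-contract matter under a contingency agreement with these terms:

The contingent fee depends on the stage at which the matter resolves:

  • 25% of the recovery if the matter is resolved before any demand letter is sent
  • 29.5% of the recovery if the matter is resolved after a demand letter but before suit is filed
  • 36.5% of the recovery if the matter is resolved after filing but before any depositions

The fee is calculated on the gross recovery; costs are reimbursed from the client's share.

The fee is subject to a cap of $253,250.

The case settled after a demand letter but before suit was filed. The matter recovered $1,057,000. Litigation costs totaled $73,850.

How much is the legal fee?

$253,250.00

Fee base is the gross recovery, $1,057,000; costs are reimbursed separately.
The matter settled after a demand letter but before suit was filed, so the 29.5% rate applies.
$1,057,000 × 29.5% = $311,815.00
$311,815.00 exceeds the $253,250 cap, so the fee is capped at $253,250.00.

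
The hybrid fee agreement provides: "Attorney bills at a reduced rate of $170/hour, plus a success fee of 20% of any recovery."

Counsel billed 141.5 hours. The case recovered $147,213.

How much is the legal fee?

$53,497.60

Hourly: 141.5 × $170 = $24,055.00
Success fee: 20% of $147,213 = $29,442.60
Total: $24,055.00 + $29,442.60 = $53,497.60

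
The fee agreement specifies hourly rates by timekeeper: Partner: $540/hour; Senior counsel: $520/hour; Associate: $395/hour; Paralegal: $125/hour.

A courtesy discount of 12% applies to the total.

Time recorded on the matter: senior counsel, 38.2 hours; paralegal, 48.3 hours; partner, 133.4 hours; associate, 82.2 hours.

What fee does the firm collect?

Partner: 133.4 × $540 = $72,036.00
Senior counsel: 38.2 × $520 = $19,864.00
Associate: 82.2 × $395 = $32,469.00
Paralegal: 48.3 × $125 = $6,037.50
Subtotal: $130,406.50
Less 12% discount: −$15,648.78
Total: $130,406.50 − $15,648.78 = $114,757.72

$114,757.72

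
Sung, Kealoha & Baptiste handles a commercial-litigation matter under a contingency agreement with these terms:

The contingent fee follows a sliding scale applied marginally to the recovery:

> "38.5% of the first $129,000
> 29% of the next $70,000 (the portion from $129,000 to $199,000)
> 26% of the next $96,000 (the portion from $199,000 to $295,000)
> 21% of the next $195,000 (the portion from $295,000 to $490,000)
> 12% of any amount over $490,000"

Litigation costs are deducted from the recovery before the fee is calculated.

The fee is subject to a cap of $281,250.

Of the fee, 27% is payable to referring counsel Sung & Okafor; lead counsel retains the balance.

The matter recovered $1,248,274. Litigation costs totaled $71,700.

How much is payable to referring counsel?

$58,931.25

Fee base (net of costs): $1,248,274 − $71,700 = $1,176,574
First $129,000 at 38.5% = $49,665.00
Next $70,000 at 29% = $20,300.00
Next $96,000 at 26% = $24,960.00
Next $195,000 at 21% = $40,950.00
Remaining $686,574 at 12% = $82,388.88
Fee: $49,665.00 + $20,300.00 + $24,960.00 + $40,950.00 + $82,388.88 = $218,263.88
$218,263.88 is under the $281,250 cap.
Referral share: 27% of $218,263.88 = $58,931.25; lead counsel retains $218,263.88 − $58,931.25 = $159,332.63.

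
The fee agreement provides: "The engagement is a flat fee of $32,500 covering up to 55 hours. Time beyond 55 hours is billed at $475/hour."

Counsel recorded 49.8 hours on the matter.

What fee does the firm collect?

$32,500.00

49.8 hours is within the 55-hour scope; only the flat fee applies.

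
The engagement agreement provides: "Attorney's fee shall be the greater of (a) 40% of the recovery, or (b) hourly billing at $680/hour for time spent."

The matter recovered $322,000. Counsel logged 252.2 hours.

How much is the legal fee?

(a) 40% of $322,000 = $128,800.00
(b) 252.2 × $680 = $171,496.00
The greater is (b): $171,496.00.

$171,496.00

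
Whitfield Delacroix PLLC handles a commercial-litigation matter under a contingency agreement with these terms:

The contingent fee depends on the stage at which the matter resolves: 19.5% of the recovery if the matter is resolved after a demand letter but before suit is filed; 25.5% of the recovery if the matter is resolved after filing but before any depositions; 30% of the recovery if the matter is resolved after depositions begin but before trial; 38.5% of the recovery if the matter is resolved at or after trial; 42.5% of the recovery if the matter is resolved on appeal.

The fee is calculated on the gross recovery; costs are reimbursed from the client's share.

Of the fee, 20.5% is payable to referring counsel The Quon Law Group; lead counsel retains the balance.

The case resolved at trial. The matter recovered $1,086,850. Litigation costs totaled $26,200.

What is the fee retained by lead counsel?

$332,657.61

Fee base is the gross recovery, $1,086,850; costs are reimbursed separately.
The matter resolved at trial, so the 38.5% rate applies.
$1,086,850 × 38.5% = $418,437.25
Referral share: 20.5% of $418,437.25 = $85,779.64; lead counsel retains $418,437.25 − $85,779.64 = $332,657.61.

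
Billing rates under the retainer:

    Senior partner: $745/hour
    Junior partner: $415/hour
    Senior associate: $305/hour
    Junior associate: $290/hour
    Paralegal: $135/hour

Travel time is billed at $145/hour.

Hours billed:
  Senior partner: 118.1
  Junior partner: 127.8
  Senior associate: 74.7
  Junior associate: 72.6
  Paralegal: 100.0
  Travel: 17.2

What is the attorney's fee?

Senior partner: 118.1 × $745 = $87,984.50
Junior partner: 127.8 × $415 = $53,037.00
Senior associate: 74.7 × $305 = $22,783.50
Junior associate: 72.6 × $290 = $21,054.00
Paralegal: 100.0 × $135 = $13,500.00
Subtotal: $87,984.50 + $53,037.00 + $22,783.50 + $21,054.00 + $13,500.00 = $198,359.00
Travel: 17.2 × $145 = $2,494.00
Total: $198,359.00 + $2,494.00 = $200,853.00

$200,853.00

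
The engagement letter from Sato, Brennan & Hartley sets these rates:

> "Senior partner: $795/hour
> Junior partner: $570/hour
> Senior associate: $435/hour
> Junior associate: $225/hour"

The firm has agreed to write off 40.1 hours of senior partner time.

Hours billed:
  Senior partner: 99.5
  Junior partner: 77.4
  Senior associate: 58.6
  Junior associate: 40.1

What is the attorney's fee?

Senior partner: 99.5 × $795 = $79,102.50
Junior partner: 77.4 × $570 = $44,118.00
Senior associate: 58.6 × $435 = $25,491.00
Junior associate: 40.1 × $225 = $9,022.50
Subtotal: $157,734.00
Write-off: 40.1 × $795 = $31,879.50
Total: $157,734.00 − $31,879.50 = $125,854.50

$125,854.50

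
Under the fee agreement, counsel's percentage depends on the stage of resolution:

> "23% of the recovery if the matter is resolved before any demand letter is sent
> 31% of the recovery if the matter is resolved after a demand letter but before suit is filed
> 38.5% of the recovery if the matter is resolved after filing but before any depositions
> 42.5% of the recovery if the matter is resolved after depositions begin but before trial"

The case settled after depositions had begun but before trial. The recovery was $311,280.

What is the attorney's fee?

The matter settled after depositions had begun but before trial, so the 42.5% rate applies.
$311,280 × 42.5% = $132,294.00

$132,294.00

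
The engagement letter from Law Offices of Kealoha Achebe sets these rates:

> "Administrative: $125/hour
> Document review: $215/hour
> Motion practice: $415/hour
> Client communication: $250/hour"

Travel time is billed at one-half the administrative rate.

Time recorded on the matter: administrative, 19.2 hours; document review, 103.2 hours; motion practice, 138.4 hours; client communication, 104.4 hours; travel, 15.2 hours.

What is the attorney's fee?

$109,074.00

Administrative: 19.2 × $125 = $2,400.00
Document review: 103.2 × $215 = $22,188.00
Motion practice: 138.4 × $415 = $57,436.00
Client communication: 104.4 × $250 = $26,100.00
Subtotal: $2,400.00 + $22,188.00 + $57,436.00 + $26,100.00 = $108,124.00
Travel: 15.2 × ($125 ÷ 2) = 15.2 × $62.50 = $950.00
Total: $108,124.00 + $950.00 = $109,074.00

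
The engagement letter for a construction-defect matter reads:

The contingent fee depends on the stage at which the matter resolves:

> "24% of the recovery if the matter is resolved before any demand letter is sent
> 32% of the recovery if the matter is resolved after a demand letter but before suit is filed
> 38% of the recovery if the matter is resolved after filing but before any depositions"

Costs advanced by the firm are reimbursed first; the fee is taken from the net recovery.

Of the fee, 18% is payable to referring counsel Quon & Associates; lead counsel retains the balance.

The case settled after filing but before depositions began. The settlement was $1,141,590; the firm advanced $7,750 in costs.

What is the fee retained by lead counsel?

$353,304.54

Fee base (net of costs): $1,141,590 − $7,750 = $1,133,840
The matter settled after filing but before depositions began, so the 38% rate applies.
$1,133,840 × 38% = $430,859.20
Referral share: 18% of $430,859.20 = $77,554.66; lead counsel retains $430,859.20 − $77,554.66 = $353,304.54.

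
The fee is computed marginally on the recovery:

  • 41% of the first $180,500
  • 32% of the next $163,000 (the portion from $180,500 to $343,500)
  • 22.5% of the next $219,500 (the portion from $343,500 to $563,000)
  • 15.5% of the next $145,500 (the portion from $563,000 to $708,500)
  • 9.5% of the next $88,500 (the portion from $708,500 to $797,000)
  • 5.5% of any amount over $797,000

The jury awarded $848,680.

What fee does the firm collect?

First $180,500 at 41% = $74,005.00
Next $163,000 at 32% = $52,160.00
Next $219,500 at 22.5% = $49,387.50
Next $145,500 at 15.5% = $22,552.50
Next $88,500 at 9.5% = $8,407.50
Remaining $51,680 at 5.5% = $2,842.40
Fee: $74,005.00 + $52,160.00 + $49,387.50 + $22,552.50 + $8,407.50 + $2,842.40 = $209,354.90

$209,354.90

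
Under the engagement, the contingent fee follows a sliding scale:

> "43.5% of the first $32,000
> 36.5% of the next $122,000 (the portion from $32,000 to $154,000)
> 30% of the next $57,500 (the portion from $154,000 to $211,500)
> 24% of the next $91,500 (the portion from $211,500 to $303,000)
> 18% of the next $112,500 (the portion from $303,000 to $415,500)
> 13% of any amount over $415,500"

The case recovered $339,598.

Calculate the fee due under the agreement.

First $32,000 at 43.5% = $13,920.00
Next $122,000 at 36.5% = $44,530.00
Next $57,500 at 30% = $17,250.00
Next $91,500 at 24% = $21,960.00
Remaining $36,598 at 18% = $6,587.64
Fee: $13,920.00 + $44,530.00 + $17,250.00 + $21,960.00 + $6,587.64 = $104,247.64

$104,247.64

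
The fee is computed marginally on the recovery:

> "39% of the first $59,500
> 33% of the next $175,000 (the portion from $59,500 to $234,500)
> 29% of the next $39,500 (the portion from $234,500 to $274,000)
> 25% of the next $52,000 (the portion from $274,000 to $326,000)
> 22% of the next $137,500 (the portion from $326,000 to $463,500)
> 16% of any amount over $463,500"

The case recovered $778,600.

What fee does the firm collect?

$186,076.00

First $59,500 at 39% = $23,205.00
Next $175,000 at 33% = $57,750.00
Next $39,500 at 29% = $11,455.00
Next $52,000 at 25% = $13,000.00
Next $137,500 at 22% = $30,250.00
Remaining $315,100 at 16% = $50,416.00
Fee: $23,205.00 + $57,750.00 + $11,455.00 + $13,000.00 + $30,250.00 + $50,416.00 = $186,076.00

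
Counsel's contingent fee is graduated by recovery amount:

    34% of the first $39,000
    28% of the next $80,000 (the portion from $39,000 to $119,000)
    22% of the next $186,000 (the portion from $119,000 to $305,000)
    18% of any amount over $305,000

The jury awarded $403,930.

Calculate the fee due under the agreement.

$94,387.40

First $39,000 at 34% = $13,260.00
Next $80,000 at 28% = $22,400.00
Next $186,000 at 22% = $40,920.00
Remaining $98,930 at 18% = $17,807.40
Fee: $13,260.00 + $22,400.00 + $40,920.00 + $17,807.40 = $94,387.40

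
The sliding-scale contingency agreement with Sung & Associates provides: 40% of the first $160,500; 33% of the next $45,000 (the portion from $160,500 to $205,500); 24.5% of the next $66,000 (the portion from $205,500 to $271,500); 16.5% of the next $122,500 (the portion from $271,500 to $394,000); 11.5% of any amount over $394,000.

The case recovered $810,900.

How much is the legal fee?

$163,376.00

First $160,500 at 40% = $64,200.00
Next $45,000 at 33% = $14,850.00
Next $66,000 at 24.5% = $16,170.00
Next $122,500 at 16.5% = $20,212.50
Remaining $416,900 at 11.5% = $47,943.50
Fee: $64,200.00 + $14,850.00 + $16,170.00 + $20,212.50 + $47,943.50 = $163,376.00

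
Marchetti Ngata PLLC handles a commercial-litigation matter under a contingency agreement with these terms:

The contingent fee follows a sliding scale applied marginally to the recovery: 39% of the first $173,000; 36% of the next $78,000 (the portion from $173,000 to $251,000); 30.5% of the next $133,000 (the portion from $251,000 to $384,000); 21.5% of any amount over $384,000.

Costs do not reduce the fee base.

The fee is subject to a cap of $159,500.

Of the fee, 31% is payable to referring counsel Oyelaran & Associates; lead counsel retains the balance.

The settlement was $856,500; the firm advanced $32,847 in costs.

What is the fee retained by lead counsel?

Fee base is the gross recovery, $856,500; costs are reimbursed separately.
First $173,000 at 39% = $67,470.00
Next $78,000 at 36% = $28,080.00
Next $133,000 at 30.5% = $40,565.00
Remaining $472,500 at 21.5% = $101,587.50
Fee: $67,470.00 + $28,080.00 + $40,565.00 + $101,587.50 = $237,702.50
$237,702.50 exceeds the $159,500 cap, so the fee is capped at $159,500.00.
Referral share: 31% of $159,500.00 = $49,445.00; lead counsel retains $159,500.00 − $49,445.00 = $110,055.00.

$110,055.00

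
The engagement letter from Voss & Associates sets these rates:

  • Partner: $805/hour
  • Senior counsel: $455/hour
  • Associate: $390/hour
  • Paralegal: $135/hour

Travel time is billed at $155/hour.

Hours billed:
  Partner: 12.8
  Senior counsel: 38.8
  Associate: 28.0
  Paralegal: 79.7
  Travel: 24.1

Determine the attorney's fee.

$53,373.00

Partner: 12.8 × $805 = $10,304.00
Senior counsel: 38.8 × $455 = $17,654.00
Associate: 28.0 × $390 = $10,920.00
Paralegal: 79.7 × $135 = $10,759.50
Subtotal: $10,304.00 + $17,654.00 + $10,920.00 + $10,759.50 = $49,637.50
Travel: 24.1 × $155 = $3,735.50
Total: $49,637.50 + $3,735.50 = $53,373.00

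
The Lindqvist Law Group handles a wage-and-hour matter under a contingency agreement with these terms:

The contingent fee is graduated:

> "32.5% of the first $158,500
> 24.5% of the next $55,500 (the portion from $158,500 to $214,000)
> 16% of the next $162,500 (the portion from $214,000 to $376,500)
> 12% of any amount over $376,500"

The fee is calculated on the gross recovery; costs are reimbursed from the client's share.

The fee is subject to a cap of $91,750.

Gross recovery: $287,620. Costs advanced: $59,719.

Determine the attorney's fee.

Fee base is the gross recovery, $287,620; costs are reimbursed separately.
First $158,500 at 32.5% = $51,512.50
Next $55,500 at 24.5% = $13,597.50
Remaining $73,620 at 16% = $11,779.20
Fee: $51,512.50 + $13,597.50 + $11,779.20 = $76,889.20
$76,889.20 is under the $91,750 cap.

$76,889.20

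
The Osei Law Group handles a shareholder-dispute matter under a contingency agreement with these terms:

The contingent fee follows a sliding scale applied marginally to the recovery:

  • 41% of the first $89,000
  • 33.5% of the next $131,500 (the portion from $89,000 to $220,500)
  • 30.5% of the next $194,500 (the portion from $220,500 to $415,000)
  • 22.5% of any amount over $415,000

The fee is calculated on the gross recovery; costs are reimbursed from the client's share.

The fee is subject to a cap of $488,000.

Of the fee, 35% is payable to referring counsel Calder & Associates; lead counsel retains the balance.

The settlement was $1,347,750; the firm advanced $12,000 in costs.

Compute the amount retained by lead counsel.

$227,326.94

Fee base is the gross recovery, $1,347,750; costs are reimbursed separately.
First $89,000 at 41% = $36,490.00
Next $131,500 at 33.5% = $44,052.50
Next $194,500 at 30.5% = $59,322.50
Remaining $932,750 at 22.5% = $209,868.75
Fee: $36,490.00 + $44,052.50 + $59,322.50 + $209,868.75 = $349,733.75
$349,733.75 is under the $488,000 cap.
Referral share: 35% of $349,733.75 = $122,406.81; lead counsel retains $349,733.75 − $122,406.81 = $227,326.94.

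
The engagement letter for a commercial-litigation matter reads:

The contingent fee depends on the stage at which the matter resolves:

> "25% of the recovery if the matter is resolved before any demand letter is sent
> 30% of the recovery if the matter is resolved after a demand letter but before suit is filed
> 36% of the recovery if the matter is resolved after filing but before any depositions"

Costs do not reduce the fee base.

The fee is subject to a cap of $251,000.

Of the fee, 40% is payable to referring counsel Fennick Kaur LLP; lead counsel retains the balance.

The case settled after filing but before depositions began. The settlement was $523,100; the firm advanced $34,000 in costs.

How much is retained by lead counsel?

Fee base is the gross recovery, $523,100; costs are reimbursed separately.
The matter settled after filing but before depositions began, so the 36% rate applies.
$523,100 × 36% = $188,316.00
$188,316.00 is under the $251,000 cap.
Referral share: 40% of $188,316.00 = $75,326.40; lead counsel retains $188,316.00 − $75,326.40 = $112,989.60.

$112,989.60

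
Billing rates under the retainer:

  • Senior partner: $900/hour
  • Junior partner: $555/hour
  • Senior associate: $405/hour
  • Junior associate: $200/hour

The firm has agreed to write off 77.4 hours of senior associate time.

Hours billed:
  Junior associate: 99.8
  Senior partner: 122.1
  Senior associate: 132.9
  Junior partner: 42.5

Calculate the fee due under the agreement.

$175,915.00

Senior partner: 122.1 × $900 = $109,890.00
Junior partner: 42.5 × $555 = $23,587.50
Senior associate: 132.9 × $405 = $53,824.50
Junior associate: 99.8 × $200 = $19,960.00
Subtotal: $207,262.00
Write-off: 77.4 × $405 = $31,347.00
Total: $207,262.00 − $31,347.00 = $175,915.00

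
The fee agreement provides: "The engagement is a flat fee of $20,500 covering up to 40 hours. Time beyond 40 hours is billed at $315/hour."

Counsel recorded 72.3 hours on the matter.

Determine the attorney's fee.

Flat fee: $20,500.00
Excess hours: 72.3 − 40 = 32.3
Overrun: 32.3 × $315 = $10,174.50
Total: $20,500.00 + $10,174.50 = $30,674.50

$30,674.50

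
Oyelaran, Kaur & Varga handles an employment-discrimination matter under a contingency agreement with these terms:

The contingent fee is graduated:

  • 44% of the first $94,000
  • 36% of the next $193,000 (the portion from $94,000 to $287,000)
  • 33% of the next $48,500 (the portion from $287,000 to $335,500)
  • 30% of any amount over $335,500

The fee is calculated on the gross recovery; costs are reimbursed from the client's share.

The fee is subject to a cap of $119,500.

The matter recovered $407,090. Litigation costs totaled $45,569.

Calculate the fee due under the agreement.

Fee base is the gross recovery, $407,090; costs are reimbursed separately.
First $94,000 at 44% = $41,360.00
Next $193,000 at 36% = $69,480.00
Next $48,500 at 33% = $16,005.00
Remaining $71,590 at 30% = $21,477.00
Fee: $41,360.00 + $69,480.00 + $16,005.00 + $21,477.00 = $148,322.00
$148,322.00 exceeds the $119,500 cap, so the fee is capped at $119,500.00.

$119,500.00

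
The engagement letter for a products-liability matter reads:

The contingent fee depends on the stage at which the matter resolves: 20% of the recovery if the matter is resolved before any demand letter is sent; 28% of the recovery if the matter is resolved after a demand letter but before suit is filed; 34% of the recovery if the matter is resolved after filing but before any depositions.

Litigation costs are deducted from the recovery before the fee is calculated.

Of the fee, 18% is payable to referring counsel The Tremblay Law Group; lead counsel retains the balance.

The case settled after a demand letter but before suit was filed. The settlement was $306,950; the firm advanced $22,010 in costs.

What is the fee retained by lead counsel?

$65,422.22

Fee base (net of costs): $306,950 − $22,010 = $284,940
The matter settled after a demand letter but before suit was filed, so the 28% rate applies.
$284,940 × 28% = $79,783.20
Referral share: 18% of $79,783.20 = $14,360.98; lead counsel retains $79,783.20 − $14,360.98 = $65,422.22.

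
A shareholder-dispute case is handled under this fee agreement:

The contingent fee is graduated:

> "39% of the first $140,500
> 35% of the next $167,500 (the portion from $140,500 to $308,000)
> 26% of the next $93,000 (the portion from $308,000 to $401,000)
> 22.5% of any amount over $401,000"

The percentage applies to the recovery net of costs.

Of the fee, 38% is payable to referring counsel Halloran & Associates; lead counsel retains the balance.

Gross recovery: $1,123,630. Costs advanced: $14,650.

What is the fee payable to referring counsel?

$112,820.29

Fee base (net of costs): $1,123,630 − $14,650 = $1,108,980
First $140,500 at 39% = $54,795.00
Next $167,500 at 35% = $58,625.00
Next $93,000 at 26% = $24,180.00
Remaining $707,980 at 22.5% = $159,295.50
Fee: $54,795.00 + $58,625.00 + $24,180.00 + $159,295.50 = $296,895.50
Referral share: 38% of $296,895.50 = $112,820.29; lead counsel retains $296,895.50 − $112,820.29 = $184,075.21.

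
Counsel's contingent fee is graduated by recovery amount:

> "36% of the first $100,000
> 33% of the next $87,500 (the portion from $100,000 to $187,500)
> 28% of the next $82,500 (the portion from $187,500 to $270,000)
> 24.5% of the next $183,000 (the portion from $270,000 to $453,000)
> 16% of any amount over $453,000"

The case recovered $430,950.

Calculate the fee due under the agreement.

First $100,000 at 36% = $36,000.00
Next $87,500 at 33% = $28,875.00
Next $82,500 at 28% = $23,100.00
Remaining $160,950 at 24.5% = $39,432.75
Fee: $36,000.00 + $28,875.00 + $23,100.00 + $39,432.75 = $127,407.75

$127,407.75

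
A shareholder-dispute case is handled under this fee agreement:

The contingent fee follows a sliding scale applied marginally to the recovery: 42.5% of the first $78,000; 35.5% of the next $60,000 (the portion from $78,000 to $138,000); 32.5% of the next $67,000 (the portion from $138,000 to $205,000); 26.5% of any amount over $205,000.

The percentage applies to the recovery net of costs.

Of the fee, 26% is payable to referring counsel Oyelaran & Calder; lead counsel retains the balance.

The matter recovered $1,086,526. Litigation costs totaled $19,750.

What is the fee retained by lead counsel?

Fee base (net of costs): $1,086,526 − $19,750 = $1,066,776
First $78,000 at 42.5% = $33,150.00
Next $60,000 at 35.5% = $21,300.00
Next $67,000 at 32.5% = $21,775.00
Remaining $861,776 at 26.5% = $228,370.64
Fee: $33,150.00 + $21,300.00 + $21,775.00 + $228,370.64 = $304,595.64
Referral share: 26% of $304,595.64 = $79,194.87; lead counsel retains $304,595.64 − $79,194.87 = $225,400.77.

$225,400.77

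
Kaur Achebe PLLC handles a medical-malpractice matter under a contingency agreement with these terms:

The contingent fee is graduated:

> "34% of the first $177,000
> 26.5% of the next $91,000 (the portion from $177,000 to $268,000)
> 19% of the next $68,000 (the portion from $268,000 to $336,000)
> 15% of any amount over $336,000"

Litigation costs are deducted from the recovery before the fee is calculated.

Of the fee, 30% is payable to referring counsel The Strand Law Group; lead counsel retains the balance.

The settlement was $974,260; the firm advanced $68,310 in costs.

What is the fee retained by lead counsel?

Fee base (net of costs): $974,260 − $68,310 = $905,950
First $177,000 at 34% = $60,180.00
Next $91,000 at 26.5% = $24,115.00
Next $68,000 at 19% = $12,920.00
Remaining $569,950 at 15% = $85,492.50
Fee: $60,180.00 + $24,115.00 + $12,920.00 + $85,492.50 = $182,707.50
Referral share: 30% of $182,707.50 = $54,812.25; lead counsel retains $182,707.50 − $54,812.25 = $127,895.25.

$127,895.25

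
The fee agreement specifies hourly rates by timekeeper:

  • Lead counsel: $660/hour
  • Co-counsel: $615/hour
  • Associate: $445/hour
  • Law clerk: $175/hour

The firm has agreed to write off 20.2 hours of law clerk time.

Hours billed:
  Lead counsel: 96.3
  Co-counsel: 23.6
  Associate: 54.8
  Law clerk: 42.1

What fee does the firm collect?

$106,290.50

Lead counsel: 96.3 × $660 = $63,558.00
Co-counsel: 23.6 × $615 = $14,514.00
Associate: 54.8 × $445 = $24,386.00
Law clerk: 42.1 × $175 = $7,367.50
Subtotal: $109,825.50
Write-off: 20.2 × $175 = $3,535.00
Total: $109,825.50 − $3,535.00 = $106,290.50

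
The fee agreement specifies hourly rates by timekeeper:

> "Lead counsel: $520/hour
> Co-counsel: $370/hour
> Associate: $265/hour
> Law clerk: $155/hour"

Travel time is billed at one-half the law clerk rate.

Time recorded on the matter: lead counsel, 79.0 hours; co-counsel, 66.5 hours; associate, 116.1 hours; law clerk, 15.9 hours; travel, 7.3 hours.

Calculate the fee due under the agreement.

Lead counsel: 79.0 × $520 = $41,080.00
Co-counsel: 66.5 × $370 = $24,605.00
Associate: 116.1 × $265 = $30,766.50
Law clerk: 15.9 × $155 = $2,464.50
Subtotal: $41,080.00 + $24,605.00 + $30,766.50 + $2,464.50 = $98,916.00
Travel: 7.3 × ($155 ÷ 2) = 7.3 × $77.50 = $565.75
Total: $98,916.00 + $565.75 = $99,481.75

$99,481.75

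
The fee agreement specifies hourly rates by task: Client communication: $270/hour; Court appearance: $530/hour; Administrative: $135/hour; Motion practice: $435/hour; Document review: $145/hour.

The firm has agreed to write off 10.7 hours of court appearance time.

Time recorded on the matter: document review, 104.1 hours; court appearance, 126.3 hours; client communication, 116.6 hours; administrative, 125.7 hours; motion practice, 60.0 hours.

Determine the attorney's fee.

Client communication: 116.6 × $270 = $31,482.00
Court appearance: 126.3 × $530 = $66,939.00
Administrative: 125.7 × $135 = $16,969.50
Motion practice: 60.0 × $435 = $26,100.00
Document review: 104.1 × $145 = $15,094.50
Subtotal: $156,585.00
Write-off: 10.7 × $530 = $5,671.00
Total: $156,585.00 − $5,671.00 = $150,914.00

$150,914.00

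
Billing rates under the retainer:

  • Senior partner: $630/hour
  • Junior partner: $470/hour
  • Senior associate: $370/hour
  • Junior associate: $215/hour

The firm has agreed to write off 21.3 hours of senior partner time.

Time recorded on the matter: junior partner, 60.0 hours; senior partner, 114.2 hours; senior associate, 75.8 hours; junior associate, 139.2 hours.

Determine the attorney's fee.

$144,701.00

Senior partner: 114.2 × $630 = $71,946.00
Junior partner: 60.0 × $470 = $28,200.00
Senior associate: 75.8 × $370 = $28,046.00
Junior associate: 139.2 × $215 = $29,928.00
Subtotal: $158,120.00
Write-off: 21.3 × $630 = $13,419.00
Total: $158,120.00 − $13,419.00 = $144,701.00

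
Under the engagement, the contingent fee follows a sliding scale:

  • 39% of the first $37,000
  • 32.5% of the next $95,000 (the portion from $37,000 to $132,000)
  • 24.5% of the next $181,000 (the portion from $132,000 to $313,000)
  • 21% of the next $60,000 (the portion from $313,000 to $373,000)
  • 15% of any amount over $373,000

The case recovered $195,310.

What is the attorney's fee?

First $37,000 at 39% = $14,430.00
Next $95,000 at 32.5% = $30,875.00
Remaining $63,310 at 24.5% = $15,510.95
Fee: $14,430.00 + $30,875.00 + $15,510.95 = $60,815.95

$60,815.95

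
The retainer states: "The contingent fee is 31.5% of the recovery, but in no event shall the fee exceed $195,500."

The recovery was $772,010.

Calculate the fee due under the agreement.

$195,500.00

31.5% of $772,010 = $243,183.15
That exceeds the $195,500 cap, so the fee is capped at $195,500.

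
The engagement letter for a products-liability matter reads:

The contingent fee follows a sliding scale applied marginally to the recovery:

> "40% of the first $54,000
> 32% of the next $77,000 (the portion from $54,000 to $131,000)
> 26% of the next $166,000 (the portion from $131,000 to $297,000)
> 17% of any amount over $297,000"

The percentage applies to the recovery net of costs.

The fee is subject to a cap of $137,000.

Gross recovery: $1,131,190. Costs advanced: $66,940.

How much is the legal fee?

$137,000.00

Fee base (net of costs): $1,131,190 − $66,940 = $1,064,250
First $54,000 at 40% = $21,600.00
Next $77,000 at 32% = $24,640.00
Next $166,000 at 26% = $43,160.00
Remaining $767,250 at 17% = $130,432.50
Fee: $21,600.00 + $24,640.00 + $43,160.00 + $130,432.50 = $219,832.50
$219,832.50 exceeds the $137,000 cap, so the fee is capped at $137,000.00.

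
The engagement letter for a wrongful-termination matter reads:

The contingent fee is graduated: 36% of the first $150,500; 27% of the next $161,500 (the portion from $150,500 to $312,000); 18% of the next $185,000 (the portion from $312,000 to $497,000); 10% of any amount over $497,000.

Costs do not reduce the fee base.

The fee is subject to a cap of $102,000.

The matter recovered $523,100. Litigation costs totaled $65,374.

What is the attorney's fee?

$102,000.00

Fee base is the gross recovery, $523,100; costs are reimbursed separately.
First $150,500 at 36% = $54,180.00
Next $161,500 at 27% = $43,605.00
Next $185,000 at 18% = $33,300.00
Remaining $26,100 at 10% = $2,610.00
Fee: $54,180.00 + $43,605.00 + $33,300.00 + $2,610.00 = $133,695.00
$133,695.00 exceeds the $102,000 cap, so the fee is capped at $102,000.00.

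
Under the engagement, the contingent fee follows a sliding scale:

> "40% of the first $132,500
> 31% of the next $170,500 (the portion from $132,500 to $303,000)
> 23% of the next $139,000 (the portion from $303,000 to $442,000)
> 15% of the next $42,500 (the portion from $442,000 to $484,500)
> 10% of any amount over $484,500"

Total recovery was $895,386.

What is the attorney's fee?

$185,288.60

First $132,500 at 40% = $53,000.00
Next $170,500 at 31% = $52,855.00
Next $139,000 at 23% = $31,970.00
Next $42,500 at 15% = $6,375.00
Remaining $410,886 at 10% = $41,088.60
Fee: $53,000.00 + $52,855.00 + $31,970.00 + $6,375.00 + $41,088.60 = $185,288.60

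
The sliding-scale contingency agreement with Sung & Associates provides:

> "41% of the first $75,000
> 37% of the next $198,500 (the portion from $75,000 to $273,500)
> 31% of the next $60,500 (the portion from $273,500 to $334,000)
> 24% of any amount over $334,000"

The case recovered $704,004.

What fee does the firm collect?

First $75,000 at 41% = $30,750.00
Next $198,500 at 37% = $73,445.00
Next $60,500 at 31% = $18,755.00
Remaining $370,004 at 24% = $88,800.96
Fee: $30,750.00 + $73,445.00 + $18,755.00 + $88,800.96 = $211,750.96

$211,750.96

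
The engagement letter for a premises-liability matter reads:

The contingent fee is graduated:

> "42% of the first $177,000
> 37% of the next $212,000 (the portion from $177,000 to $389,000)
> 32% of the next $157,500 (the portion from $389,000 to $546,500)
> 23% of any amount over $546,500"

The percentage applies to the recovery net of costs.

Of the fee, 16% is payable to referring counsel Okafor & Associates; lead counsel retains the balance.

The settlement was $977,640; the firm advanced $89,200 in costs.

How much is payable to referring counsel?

Fee base (net of costs): $977,640 − $89,200 = $888,440
First $177,000 at 42% = $74,340.00
Next $212,000 at 37% = $78,440.00
Next $157,500 at 32% = $50,400.00
Remaining $341,940 at 23% = $78,646.20
Fee: $74,340.00 + $78,440.00 + $50,400.00 + $78,646.20 = $281,826.20
Referral share: 16% of $281,826.20 = $45,092.19; lead counsel retains $281,826.20 − $45,092.19 = $236,734.01.

$45,092.19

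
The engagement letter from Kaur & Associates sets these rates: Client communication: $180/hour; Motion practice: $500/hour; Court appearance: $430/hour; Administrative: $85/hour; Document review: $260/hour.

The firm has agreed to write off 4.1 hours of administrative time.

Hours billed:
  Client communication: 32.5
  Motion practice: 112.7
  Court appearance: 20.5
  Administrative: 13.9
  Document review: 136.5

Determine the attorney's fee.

$107,338.00

Client communication: 32.5 × $180 = $5,850.00
Motion practice: 112.7 × $500 = $56,350.00
Court appearance: 20.5 × $430 = $8,815.00
Administrative: 13.9 × $85 = $1,181.50
Document review: 136.5 × $260 = $35,490.00
Subtotal: $107,686.50
Write-off: 4.1 × $85 = $348.50
Total: $107,686.50 − $348.50 = $107,338.00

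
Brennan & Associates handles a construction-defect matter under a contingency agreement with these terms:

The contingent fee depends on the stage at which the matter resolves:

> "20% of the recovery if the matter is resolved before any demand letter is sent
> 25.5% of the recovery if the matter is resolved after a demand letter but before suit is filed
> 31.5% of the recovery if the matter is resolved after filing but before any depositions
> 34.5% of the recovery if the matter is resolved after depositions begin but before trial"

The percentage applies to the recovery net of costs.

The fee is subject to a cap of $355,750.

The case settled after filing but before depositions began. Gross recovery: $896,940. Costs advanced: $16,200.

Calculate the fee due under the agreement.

Fee base (net of costs): $896,940 − $16,200 = $880,740
The matter settled after filing but before depositions began, so the 31.5% rate applies.
$880,740 × 31.5% = $277,433.10
$277,433.10 is under the $355,750 cap.

$277,433.10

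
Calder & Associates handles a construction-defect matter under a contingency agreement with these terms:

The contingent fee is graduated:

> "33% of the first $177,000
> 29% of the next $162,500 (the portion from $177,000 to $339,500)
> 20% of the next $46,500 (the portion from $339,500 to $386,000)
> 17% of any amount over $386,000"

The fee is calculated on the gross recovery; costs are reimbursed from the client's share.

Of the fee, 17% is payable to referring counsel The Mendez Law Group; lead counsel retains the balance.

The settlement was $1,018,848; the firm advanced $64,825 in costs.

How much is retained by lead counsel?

$184,607.90

Fee base is the gross recovery, $1,018,848; costs are reimbursed separately.
First $177,000 at 33% = $58,410.00
Next $162,500 at 29% = $47,125.00
Next $46,500 at 20% = $9,300.00
Remaining $632,848 at 17% = $107,584.16
Fee: $58,410.00 + $47,125.00 + $9,300.00 + $107,584.16 = $222,419.16
Referral share: 17% of $222,419.16 = $37,811.26; lead counsel retains $222,419.16 − $37,811.26 = $184,607.90.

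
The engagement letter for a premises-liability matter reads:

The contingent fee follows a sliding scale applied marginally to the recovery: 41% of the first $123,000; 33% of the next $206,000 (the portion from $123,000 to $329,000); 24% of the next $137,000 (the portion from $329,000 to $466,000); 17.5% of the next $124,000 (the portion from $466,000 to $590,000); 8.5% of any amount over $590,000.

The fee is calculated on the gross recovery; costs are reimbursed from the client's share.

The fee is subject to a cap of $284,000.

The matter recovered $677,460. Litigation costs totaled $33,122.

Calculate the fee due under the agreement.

Fee base is the gross recovery, $677,460; costs are reimbursed separately.
First $123,000 at 41% = $50,430.00
Next $206,000 at 33% = $67,980.00
Next $137,000 at 24% = $32,880.00
Next $124,000 at 17.5% = $21,700.00
Remaining $87,460 at 8.5% = $7,434.10
Fee: $50,430.00 + $67,980.00 + $32,880.00 + $21,700.00 + $7,434.10 = $180,424.10
$180,424.10 is under the $284,000 cap.

$180,424.10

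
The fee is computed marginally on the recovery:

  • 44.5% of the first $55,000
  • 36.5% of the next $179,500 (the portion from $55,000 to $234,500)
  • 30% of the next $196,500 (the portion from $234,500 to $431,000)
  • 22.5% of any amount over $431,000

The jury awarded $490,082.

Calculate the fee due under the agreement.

$162,235.95

First $55,000 at 44.5% = $24,475.00
Next $179,500 at 36.5% = $65,517.50
Next $196,500 at 30% = $58,950.00
Remaining $59,082 at 22.5% = $13,293.45
Fee: $24,475.00 + $65,517.50 + $58,950.00 + $13,293.45 = $162,235.95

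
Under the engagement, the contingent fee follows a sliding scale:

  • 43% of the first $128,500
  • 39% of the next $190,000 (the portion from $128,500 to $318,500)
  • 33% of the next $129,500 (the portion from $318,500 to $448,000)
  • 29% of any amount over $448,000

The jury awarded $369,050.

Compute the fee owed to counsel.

$146,036.50

First $128,500 at 43% = $55,255.00
Next $190,000 at 39% = $74,100.00
Remaining $50,550 at 33% = $16,681.50
Fee: $55,255.00 + $74,100.00 + $16,681.50 = $146,036.50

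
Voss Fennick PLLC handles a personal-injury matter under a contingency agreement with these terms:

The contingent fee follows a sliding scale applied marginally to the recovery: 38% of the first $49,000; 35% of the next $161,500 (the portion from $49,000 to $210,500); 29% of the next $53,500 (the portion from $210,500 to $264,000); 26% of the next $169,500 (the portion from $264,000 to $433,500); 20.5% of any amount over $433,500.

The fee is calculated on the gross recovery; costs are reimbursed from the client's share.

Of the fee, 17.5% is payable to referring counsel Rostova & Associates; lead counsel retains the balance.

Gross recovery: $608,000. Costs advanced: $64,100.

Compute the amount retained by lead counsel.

Fee base is the gross recovery, $608,000; costs are reimbursed separately.
First $49,000 at 38% = $18,620.00
Next $161,500 at 35% = $56,525.00
Next $53,500 at 29% = $15,515.00
Next $169,500 at 26% = $44,070.00
Remaining $174,500 at 20.5% = $35,772.50
Fee: $18,620.00 + $56,525.00 + $15,515.00 + $44,070.00 + $35,772.50 = $170,502.50
Referral share: 17.5% of $170,502.50 = $29,837.94; lead counsel retains $170,502.50 − $29,837.94 = $140,664.56.

$140,664.56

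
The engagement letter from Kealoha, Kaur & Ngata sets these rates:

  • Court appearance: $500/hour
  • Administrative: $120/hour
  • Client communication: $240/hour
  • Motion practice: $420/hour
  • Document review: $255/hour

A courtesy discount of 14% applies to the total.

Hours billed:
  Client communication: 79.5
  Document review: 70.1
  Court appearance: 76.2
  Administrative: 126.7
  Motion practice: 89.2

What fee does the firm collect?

Court appearance: 76.2 × $500 = $38,100.00
Administrative: 126.7 × $120 = $15,204.00
Client communication: 79.5 × $240 = $19,080.00
Motion practice: 89.2 × $420 = $37,464.00
Document review: 70.1 × $255 = $17,875.50
Subtotal: $127,723.50
Less 14% discount: −$17,881.29
Total: $127,723.50 − $17,881.29 = $109,842.21

$109,842.21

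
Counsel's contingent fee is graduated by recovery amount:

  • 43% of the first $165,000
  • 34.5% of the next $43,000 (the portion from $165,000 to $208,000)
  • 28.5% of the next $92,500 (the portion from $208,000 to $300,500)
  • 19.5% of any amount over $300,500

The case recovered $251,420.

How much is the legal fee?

$98,159.70

First $165,000 at 43% = $70,950.00
Next $43,000 at 34.5% = $14,835.00
Remaining $43,420 at 28.5% = $12,374.70
Fee: $70,950.00 + $14,835.00 + $12,374.70 = $98,159.70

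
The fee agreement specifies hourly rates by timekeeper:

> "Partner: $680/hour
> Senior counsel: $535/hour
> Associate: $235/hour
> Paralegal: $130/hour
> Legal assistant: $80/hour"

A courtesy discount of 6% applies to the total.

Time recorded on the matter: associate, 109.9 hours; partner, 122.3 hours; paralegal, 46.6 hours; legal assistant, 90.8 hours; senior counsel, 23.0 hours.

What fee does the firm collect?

Partner: 122.3 × $680 = $83,164.00
Senior counsel: 23.0 × $535 = $12,305.00
Associate: 109.9 × $235 = $25,826.50
Paralegal: 46.6 × $130 = $6,058.00
Legal assistant: 90.8 × $80 = $7,264.00
Subtotal: $134,617.50
Less 6% discount: −$8,077.05
Total: $134,617.50 − $8,077.05 = $126,540.45

$126,540.45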